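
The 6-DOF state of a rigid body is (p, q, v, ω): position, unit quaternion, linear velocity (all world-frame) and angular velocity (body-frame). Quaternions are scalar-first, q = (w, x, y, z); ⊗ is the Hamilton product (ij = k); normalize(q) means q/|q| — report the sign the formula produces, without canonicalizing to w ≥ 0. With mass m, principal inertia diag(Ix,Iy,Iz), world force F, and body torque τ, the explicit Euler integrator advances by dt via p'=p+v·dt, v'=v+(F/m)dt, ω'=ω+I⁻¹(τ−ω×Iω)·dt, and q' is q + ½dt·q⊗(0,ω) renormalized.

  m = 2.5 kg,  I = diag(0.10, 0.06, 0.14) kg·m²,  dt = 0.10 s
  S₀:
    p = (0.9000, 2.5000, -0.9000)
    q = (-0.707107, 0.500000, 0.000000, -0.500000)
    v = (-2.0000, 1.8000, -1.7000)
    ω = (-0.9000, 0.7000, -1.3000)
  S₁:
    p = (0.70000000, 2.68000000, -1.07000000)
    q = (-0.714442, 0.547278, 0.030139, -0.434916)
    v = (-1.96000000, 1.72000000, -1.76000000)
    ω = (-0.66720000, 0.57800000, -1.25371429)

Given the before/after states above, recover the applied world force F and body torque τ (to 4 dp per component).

Δv = v₁−v₀ = (0.04000000, -0.08000000, -0.06000000)
m·(v₁−v₀)/dt = (1.0000, -2.0000, -1.5000)
rate change Δω = (0.23280000, -0.12200000, 0.04628571)
precession coupling = (-0.0728, -0.0468, 0.0252)
I·α + gyro = (0.1600, -0.1200, 0.0900)

F = (1.0000, -2.0000, -1.5000)
τ = (0.1600, -0.1200, 0.0900)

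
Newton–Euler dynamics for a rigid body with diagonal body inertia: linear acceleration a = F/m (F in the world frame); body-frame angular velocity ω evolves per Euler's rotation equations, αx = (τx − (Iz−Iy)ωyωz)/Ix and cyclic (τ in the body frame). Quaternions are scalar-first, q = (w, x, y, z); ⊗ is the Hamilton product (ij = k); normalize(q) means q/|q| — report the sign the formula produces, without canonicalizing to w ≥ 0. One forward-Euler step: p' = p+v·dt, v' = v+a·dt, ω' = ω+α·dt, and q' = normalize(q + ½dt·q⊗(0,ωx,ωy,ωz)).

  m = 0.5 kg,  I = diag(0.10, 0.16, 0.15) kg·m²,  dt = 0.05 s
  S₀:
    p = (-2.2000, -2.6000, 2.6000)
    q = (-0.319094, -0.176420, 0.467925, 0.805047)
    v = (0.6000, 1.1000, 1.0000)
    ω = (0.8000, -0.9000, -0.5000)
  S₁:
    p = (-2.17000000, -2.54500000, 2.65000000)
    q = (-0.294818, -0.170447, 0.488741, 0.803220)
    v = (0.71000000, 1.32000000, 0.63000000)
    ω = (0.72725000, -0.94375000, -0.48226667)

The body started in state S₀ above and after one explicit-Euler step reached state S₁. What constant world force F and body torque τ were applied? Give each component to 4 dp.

F = (1.1000, 2.2000, -3.7000)
τ = (-0.1500, -0.1200, 0.0100)

velocity change Δv = (0.11000000, 0.22000000, -0.37000000)
F = m·Δv/dt = (1.1000, 2.2000, -3.7000)
rate change Δω = (-0.07275000, -0.04375000, 0.01773333)
τ = I·(Δω/dt) + ω₀×(Iω₀) = (-0.1500, -0.1200, 0.0100)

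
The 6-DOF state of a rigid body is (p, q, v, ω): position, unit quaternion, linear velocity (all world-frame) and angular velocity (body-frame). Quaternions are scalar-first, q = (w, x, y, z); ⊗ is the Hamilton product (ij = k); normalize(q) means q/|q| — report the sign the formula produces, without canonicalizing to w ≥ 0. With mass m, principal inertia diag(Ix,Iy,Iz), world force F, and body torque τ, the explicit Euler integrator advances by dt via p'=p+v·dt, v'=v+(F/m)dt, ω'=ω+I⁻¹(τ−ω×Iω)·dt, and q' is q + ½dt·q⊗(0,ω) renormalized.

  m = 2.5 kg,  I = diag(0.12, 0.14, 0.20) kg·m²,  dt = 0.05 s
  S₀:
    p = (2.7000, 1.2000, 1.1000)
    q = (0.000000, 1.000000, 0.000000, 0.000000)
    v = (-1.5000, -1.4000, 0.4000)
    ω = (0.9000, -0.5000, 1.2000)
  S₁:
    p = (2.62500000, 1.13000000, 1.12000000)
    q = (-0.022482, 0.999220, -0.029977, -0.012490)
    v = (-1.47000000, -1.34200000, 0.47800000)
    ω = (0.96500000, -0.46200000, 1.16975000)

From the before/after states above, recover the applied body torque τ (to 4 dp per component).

Δω = ω₁−ω₀ = (0.06500000, 0.03800000, -0.03025000)
ω₀×(Iω₀) = (-0.0360, -0.0864, -0.0090)
τ = I·(Δω/dt) + ω₀×(Iω₀) = (0.1200, 0.0200, -0.1300)

τ = (0.1200, 0.0200, -0.1300)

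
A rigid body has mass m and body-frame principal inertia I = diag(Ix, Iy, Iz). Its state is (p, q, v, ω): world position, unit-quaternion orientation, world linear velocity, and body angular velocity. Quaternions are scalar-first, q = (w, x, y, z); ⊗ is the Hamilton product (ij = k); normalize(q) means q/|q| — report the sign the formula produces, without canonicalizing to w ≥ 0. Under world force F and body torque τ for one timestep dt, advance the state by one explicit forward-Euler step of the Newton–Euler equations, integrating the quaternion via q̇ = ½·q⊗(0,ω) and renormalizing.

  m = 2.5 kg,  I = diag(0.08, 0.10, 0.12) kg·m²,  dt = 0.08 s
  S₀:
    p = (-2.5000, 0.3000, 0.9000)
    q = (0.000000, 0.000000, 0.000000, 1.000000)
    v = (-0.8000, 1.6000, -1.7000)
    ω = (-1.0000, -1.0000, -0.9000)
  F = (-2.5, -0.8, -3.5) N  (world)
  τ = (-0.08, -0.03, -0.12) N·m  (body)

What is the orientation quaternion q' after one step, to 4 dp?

q' = (0.0359, 0.0399, -0.0399, 0.9978)

q⊗(0,ω) = (0.9000000, 1.0000000, -1.0000000, 0.0000000)
q + ½dt·q⊗(0,ω), renormalized = (0.0359, 0.0399, -0.0399, 0.9978)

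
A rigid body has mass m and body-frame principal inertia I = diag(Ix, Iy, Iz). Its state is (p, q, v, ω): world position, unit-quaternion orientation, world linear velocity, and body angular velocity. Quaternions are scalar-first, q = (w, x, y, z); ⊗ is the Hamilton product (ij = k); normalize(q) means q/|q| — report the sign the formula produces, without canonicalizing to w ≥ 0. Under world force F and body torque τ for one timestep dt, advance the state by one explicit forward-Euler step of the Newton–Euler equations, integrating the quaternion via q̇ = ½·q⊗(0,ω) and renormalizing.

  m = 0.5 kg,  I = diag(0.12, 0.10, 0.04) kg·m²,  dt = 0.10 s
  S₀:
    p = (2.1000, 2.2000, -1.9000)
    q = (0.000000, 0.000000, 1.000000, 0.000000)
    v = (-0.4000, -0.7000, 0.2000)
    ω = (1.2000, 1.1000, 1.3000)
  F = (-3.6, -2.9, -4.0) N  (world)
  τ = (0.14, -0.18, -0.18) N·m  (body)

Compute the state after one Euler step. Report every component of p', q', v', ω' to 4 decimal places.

p' = (2.0600, 2.1300, -1.8800)
q' = (-0.0547, 0.0647, 0.9946, -0.0597)
v' = (-1.1200, -1.2800, -0.6000)
ω' = (1.3882, 0.7952, 0.9160)

α = I⁻¹(τ − ω×Iω) = (1.8817, -3.0480, -3.8400)
ω' = ω + α·dt = (1.3882, 0.7952, 0.9160)
2q̇ = q⊗(0,ω) = (-1.1000000, 1.3000000, 0.0000000, -1.2000000)
q' = normalize(q + ½dt·q⊗(0,ω)) = (-0.0547, 0.0647, 0.9946, -0.0597)
linear accel F/m = (-7.2000, -5.8000, -8.0000)
p + v·dt = (2.0600, 2.1300, -1.8800)
v + (F/m)dt = (-1.1200, -1.2800, -0.6000)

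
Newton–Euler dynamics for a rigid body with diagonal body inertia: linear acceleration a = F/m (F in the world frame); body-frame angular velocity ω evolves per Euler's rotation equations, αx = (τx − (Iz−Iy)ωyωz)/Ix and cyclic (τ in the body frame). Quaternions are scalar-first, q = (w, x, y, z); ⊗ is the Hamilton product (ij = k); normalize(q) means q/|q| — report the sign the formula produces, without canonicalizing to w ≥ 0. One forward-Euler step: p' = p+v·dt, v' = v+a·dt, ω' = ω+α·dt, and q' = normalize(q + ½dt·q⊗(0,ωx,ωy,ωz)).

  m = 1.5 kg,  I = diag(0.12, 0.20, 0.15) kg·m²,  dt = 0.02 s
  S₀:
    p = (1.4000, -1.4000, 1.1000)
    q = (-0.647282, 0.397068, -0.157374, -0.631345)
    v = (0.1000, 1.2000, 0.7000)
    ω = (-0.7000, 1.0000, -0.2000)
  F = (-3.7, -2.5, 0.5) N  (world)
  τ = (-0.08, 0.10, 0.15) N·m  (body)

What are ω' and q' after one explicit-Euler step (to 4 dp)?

precession coupling ω×(Iω) = (0.0100, -0.0042, -0.0560)
angular accel α = (-0.7500, 0.5210, 1.3733)
new body rate ω' = (-0.7150, 1.0104, -0.1725)
Hamilton product q⊗(0,ω) = (0.3090526, 1.1159172, -0.1259269, 0.4163626)
q' = normalize(q + ½dt·q⊗(0,ω)) = (-0.6441, 0.4082, -0.1586, -0.6271)

ω' = (-0.7150, 1.0104, -0.1725)
q' = (-0.6441, 0.4082, -0.1586, -0.6271)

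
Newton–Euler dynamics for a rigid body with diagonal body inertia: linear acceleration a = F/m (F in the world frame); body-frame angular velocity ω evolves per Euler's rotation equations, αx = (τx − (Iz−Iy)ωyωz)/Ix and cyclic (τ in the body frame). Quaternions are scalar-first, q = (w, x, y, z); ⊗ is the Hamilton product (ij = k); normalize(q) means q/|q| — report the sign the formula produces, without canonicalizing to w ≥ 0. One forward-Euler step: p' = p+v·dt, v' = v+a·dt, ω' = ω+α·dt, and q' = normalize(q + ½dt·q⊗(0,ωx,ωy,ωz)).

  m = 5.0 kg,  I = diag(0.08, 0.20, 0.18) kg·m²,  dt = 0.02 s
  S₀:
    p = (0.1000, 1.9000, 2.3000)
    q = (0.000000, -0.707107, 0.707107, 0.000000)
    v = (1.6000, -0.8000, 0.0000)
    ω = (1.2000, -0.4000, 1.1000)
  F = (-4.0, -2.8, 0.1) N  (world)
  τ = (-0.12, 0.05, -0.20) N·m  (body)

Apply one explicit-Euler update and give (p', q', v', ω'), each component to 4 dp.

p' = (0.1320, 1.8840, 2.3000)
q' = (0.0113, -0.6992, 0.7148, -0.0057)
v' = (1.5840, -0.8112, 0.0004)
ω' = (1.1678, -0.3818, 1.0842)

new position p' = (0.1320, 1.8840, 2.3000)
new velocity v' = (1.5840, -0.8112, 0.0004)
(τ − ω×Iω)/I = (-1.6100, 0.9100, -0.7911)
new body rate ω' = (1.1678, -0.3818, 1.0842)
Hamilton product q⊗(0,ω) = (1.1313712, 0.7778177, 0.7778177, -0.5656856)
updated quaternion q' = (0.0113, -0.6992, 0.7148, -0.0057)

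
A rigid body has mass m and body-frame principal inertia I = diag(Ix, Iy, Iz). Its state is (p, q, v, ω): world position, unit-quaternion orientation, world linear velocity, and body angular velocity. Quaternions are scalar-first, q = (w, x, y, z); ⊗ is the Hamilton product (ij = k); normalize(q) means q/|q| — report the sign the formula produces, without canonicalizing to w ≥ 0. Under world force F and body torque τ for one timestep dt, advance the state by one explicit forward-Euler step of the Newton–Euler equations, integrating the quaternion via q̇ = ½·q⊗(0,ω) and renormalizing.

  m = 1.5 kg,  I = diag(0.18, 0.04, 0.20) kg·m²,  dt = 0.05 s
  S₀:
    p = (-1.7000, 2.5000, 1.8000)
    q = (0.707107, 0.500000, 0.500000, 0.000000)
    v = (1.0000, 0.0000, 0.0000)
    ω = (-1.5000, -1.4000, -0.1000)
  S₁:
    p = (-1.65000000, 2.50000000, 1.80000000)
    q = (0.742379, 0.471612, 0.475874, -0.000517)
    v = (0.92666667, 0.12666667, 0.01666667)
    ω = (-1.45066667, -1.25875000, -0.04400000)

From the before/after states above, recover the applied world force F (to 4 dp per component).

v₁ − v₀ = (-0.07333333, 0.12666667, 0.01666667)
F = m·Δv/dt = (-2.2000, 3.8000, 0.5000)

F = (-2.2000, 3.8000, 0.5000)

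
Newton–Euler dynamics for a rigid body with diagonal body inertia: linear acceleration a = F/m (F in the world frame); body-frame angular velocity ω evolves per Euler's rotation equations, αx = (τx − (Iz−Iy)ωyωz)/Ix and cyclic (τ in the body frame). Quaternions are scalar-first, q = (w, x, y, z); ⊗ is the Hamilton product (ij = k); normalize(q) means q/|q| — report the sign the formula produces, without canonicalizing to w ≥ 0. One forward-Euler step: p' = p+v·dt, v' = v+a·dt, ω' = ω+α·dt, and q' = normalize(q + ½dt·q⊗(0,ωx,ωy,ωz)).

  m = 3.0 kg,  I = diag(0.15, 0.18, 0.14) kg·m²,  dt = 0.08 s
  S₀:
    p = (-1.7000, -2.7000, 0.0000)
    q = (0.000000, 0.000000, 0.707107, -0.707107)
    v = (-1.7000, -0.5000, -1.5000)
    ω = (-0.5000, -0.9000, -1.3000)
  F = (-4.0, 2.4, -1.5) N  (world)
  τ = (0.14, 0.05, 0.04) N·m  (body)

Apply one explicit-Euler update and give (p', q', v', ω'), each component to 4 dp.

a = (-1.3333, 0.8000, -0.5000)
p' = p + v·dt = (-1.8360, -2.7400, -0.1200)
v + (F/m)dt = (-1.8067, -0.4360, -1.5400)
precession coupling ω×(Iω) = (-0.0468, 0.0065, 0.0135)
angular accel α = (1.2453, 0.2417, 0.1893)
ω + α·dt = (-0.4004, -0.8807, -1.2849)
Hamilton product q⊗(0,ω) = (-0.2828428, -1.5556354, 0.3535535, 0.3535535)
updated quaternion q' = (-0.0113, -0.0621, 0.7197, -0.6914)

p' = (-1.8360, -2.7400, -0.1200)
q' = (-0.0113, -0.0621, 0.7197, -0.6914)
v' = (-1.8067, -0.4360, -1.5400)
ω' = (-0.4004, -0.8807, -1.2849)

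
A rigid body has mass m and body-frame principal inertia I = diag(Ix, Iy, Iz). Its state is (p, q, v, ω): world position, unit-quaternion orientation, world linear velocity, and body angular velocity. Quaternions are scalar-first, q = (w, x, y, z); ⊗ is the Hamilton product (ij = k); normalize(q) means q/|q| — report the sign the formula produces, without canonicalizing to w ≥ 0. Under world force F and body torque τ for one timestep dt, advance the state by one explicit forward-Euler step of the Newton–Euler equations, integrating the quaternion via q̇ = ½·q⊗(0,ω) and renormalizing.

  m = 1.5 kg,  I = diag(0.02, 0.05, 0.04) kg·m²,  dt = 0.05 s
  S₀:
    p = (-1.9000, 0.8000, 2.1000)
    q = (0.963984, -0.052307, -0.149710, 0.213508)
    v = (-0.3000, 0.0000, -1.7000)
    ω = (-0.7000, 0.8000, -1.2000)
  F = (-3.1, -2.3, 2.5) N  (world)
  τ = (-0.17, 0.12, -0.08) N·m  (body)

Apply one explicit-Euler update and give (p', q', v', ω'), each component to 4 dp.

a = (-2.0667, -1.5333, 1.6667)
new position p' = (-1.9150, 0.8000, 2.0150)
v' = v + a·dt = (-0.4033, -0.0767, -1.6167)
α = I⁻¹(τ − ω×Iω) = (-8.9800, 2.7360, -1.5800)
new body rate ω' = (-1.1490, 0.9368, -1.2790)
Hamilton product q⊗(0,ω) = (0.3393627, -0.6659432, 0.5589632, -1.3034234)
q' = normalize(q + ½dt·q⊗(0,ω)) = (0.9717, -0.0689, -0.1356, 0.1808)

p' = (-1.9150, 0.8000, 2.0150)
q' = (0.9717, -0.0689, -0.1356, 0.1808)
v' = (-0.4033, -0.0767, -1.6167)
ω' = (-1.1490, 0.9368, -1.2790)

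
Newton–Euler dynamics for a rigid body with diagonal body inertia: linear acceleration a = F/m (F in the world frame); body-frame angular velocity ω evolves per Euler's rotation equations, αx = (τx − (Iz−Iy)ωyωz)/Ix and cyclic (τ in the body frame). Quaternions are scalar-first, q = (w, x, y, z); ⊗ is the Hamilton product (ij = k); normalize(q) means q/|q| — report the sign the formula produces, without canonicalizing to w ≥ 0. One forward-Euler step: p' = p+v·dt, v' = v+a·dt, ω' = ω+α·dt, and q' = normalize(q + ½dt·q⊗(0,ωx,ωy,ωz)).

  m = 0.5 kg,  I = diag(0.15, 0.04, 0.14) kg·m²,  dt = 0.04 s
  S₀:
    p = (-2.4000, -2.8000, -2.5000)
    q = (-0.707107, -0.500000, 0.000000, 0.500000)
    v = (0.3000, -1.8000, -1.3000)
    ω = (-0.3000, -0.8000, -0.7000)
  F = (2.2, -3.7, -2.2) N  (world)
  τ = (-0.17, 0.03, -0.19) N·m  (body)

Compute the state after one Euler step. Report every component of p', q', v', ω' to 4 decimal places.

a = F/m = (4.4000, -7.4000, -4.4000)
p + v·dt = (-2.3880, -2.8720, -2.5520)
v' = v + a·dt = (0.4760, -2.0960, -1.4760)
(τ − ω×Iω)/I = (-1.5067, 0.6975, -1.1686)
ω + α·dt = (-0.3603, -0.7721, -0.7467)
2q̇ = q⊗(0,ω) = (0.2000000, 0.6121321, 0.0656856, 0.8949749)
q' = normalize(q + ½dt·q⊗(0,ω)) = (-0.7029, -0.4876, 0.0013, 0.5178)

p' = (-2.3880, -2.8720, -2.5520)
q' = (-0.7029, -0.4876, 0.0013, 0.5178)
v' = (0.4760, -2.0960, -1.4760)
ω' = (-0.3603, -0.7721, -0.7467)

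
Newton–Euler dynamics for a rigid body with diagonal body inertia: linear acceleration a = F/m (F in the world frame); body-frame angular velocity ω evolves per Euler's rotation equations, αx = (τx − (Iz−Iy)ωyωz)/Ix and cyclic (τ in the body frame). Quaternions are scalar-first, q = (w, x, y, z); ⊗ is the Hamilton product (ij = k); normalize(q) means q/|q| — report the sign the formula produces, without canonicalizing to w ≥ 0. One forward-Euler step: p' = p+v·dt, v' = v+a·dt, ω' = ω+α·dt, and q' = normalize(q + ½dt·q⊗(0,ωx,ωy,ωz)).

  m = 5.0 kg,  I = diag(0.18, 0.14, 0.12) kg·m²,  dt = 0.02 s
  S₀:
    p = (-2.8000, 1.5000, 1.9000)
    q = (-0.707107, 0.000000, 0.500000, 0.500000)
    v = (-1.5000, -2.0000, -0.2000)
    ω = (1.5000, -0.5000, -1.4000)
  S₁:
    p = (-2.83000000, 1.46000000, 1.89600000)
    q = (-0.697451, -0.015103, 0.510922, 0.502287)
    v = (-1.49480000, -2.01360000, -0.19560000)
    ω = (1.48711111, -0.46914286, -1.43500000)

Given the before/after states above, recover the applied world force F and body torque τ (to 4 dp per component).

F = (1.3000, -3.4000, 1.1000)
τ = (-0.1300, 0.0900, -0.1800)

velocity change Δv = (0.00520000, -0.01360000, 0.00440000)
F = m·Δv/dt = (1.3000, -3.4000, 1.1000)
rate change Δω = (-0.01288889, 0.03085714, -0.03500000)
gyro term ω₀×Iω₀ = (-0.0140, -0.1260, 0.0300)
applied torque τ = (-0.1300, 0.0900, -0.1800)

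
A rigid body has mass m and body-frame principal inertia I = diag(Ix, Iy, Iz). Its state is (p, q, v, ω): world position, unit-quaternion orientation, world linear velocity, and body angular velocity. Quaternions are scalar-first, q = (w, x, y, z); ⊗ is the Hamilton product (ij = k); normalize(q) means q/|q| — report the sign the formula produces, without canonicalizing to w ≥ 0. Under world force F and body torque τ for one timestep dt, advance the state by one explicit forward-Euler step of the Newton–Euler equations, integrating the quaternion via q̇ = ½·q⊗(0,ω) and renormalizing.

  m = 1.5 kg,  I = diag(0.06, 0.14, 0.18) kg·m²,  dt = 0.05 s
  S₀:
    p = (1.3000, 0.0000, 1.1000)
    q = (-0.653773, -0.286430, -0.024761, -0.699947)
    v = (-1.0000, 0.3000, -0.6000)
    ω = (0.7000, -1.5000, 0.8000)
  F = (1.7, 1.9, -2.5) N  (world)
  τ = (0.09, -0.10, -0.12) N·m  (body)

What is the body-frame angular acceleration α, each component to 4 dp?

precession coupling ω×(Iω) = (-0.0480, -0.0672, -0.0840)
α = I⁻¹(τ − ω×Iω) = (2.3000, -0.2343, -0.2000)

α = (2.3000, -0.2343, -0.2000)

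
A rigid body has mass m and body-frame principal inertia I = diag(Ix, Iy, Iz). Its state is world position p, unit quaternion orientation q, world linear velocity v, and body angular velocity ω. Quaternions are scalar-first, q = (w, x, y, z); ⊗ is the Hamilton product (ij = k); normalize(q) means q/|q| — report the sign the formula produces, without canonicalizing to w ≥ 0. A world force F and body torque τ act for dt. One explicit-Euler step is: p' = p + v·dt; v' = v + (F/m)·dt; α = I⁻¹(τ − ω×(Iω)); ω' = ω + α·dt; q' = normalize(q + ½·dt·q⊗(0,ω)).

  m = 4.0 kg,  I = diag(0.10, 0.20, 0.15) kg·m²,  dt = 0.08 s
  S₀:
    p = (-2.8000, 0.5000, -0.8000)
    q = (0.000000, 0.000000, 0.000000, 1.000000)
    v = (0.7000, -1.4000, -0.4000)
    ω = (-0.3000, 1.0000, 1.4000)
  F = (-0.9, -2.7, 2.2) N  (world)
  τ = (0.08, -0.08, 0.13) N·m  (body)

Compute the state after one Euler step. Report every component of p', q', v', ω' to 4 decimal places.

p' = (-2.7440, 0.3880, -0.8320)
q' = (-0.0559, -0.0399, -0.0120, 0.9976)
v' = (0.6820, -1.4540, -0.3560)
ω' = (-0.1800, 0.9596, 1.4853)

α = I⁻¹(τ − ω×Iω) = (1.5000, -0.5050, 1.0667)
ω + α·dt = (-0.1800, 0.9596, 1.4853)
q⊗(0,ω) = (-1.4000000, -1.0000000, -0.3000000, 0.0000000)
q' = normalize(q + ½dt·q⊗(0,ω)) = (-0.0559, -0.0399, -0.0120, 0.9976)
new position p' = (-2.7440, 0.3880, -0.8320)
new velocity v' = (0.6820, -1.4540, -0.3560)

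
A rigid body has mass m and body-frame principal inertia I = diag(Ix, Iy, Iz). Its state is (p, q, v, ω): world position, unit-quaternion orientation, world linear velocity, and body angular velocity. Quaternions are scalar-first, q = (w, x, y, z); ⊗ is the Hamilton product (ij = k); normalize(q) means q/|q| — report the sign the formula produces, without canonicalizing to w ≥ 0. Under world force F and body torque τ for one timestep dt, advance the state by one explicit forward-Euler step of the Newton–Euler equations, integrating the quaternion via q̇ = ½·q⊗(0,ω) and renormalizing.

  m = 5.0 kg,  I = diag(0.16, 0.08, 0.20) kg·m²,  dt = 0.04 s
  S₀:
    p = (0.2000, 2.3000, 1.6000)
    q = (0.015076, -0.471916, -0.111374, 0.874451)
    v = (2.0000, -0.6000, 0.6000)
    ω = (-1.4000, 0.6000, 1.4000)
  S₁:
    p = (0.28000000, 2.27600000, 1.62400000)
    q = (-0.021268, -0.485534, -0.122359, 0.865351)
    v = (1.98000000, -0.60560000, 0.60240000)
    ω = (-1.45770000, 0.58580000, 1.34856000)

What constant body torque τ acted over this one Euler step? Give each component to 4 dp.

τ = (-0.1300, 0.0500, -0.1900)

rate change Δω = (-0.05770000, -0.01420000, -0.05144000)
τ = I·(Δω/dt) + ω₀×(Iω₀) = (-0.1300, 0.0500, -0.1900)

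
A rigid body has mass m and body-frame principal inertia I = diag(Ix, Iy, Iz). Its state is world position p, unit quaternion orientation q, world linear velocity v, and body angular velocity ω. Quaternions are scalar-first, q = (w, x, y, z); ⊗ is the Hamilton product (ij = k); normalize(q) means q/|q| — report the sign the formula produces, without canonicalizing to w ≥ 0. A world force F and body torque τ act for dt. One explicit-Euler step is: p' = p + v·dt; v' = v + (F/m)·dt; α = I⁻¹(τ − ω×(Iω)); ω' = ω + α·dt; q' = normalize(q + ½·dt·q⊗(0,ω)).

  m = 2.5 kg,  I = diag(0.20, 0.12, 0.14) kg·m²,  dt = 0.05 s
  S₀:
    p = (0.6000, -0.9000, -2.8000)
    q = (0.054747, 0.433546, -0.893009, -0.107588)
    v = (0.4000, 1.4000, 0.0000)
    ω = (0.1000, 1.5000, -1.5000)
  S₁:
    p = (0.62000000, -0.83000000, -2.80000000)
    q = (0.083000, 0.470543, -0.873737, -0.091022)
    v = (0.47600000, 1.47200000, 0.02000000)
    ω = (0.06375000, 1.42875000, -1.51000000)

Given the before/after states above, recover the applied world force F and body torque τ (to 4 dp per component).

Δv = v₁−v₀ = (0.07600000, 0.07200000, 0.02000000)
applied force F = (3.8000, 3.6000, 1.0000)
rate change Δω = (-0.03625000, -0.07125000, -0.01000000)
I·α + gyro = (-0.1900, -0.1800, -0.0400)

F = (3.8000, 3.6000, 1.0000)
τ = (-0.1900, -0.1800, -0.0400)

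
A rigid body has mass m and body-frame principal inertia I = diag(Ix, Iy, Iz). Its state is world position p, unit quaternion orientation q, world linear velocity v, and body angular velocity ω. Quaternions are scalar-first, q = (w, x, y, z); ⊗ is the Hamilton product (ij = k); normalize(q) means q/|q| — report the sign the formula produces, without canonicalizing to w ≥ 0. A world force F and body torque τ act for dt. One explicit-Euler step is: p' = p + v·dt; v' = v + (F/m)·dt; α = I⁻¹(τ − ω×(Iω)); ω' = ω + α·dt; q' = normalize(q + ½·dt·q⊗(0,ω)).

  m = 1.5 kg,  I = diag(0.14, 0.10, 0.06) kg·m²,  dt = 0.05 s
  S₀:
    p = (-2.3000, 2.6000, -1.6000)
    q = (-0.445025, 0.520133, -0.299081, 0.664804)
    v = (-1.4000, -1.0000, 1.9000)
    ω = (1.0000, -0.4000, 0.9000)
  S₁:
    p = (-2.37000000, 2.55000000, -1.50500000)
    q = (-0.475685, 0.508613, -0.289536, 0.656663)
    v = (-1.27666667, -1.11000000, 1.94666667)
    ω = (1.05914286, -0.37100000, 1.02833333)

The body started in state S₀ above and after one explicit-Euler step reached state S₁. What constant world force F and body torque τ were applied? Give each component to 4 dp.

ω₁ − ω₀ = (0.05914286, 0.02900000, 0.12833333)
precession coupling = (0.0144, 0.0720, 0.0160)
I·α + gyro = (0.1800, 0.1300, 0.1700)
Δv = v₁−v₀ = (0.12333333, -0.11000000, 0.04666667)
applied force F = (3.7000, -3.3000, 1.4000)

F = (3.7000, -3.3000, 1.4000)
τ = (0.1800, 0.1300, 0.1700)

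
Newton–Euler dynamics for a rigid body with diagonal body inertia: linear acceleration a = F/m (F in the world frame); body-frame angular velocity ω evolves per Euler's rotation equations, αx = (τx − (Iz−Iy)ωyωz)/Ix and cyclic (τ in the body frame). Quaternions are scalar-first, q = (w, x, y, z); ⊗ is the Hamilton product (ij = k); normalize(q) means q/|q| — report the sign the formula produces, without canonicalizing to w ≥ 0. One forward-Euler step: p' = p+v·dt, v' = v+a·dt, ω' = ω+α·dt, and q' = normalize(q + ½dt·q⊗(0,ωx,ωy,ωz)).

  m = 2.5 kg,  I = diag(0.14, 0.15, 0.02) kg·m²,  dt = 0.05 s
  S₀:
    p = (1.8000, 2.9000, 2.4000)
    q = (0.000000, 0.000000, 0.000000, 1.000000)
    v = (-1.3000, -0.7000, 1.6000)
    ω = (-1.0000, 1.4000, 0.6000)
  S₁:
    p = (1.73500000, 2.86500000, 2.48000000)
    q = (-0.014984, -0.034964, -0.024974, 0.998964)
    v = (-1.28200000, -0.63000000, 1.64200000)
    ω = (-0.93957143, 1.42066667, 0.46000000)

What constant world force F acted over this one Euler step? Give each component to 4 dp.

Δv = v₁−v₀ = (0.01800000, 0.07000000, 0.04200000)
F = m·Δv/dt = (0.9000, 3.5000, 2.1000)

F = (0.9000, 3.5000, 2.1000)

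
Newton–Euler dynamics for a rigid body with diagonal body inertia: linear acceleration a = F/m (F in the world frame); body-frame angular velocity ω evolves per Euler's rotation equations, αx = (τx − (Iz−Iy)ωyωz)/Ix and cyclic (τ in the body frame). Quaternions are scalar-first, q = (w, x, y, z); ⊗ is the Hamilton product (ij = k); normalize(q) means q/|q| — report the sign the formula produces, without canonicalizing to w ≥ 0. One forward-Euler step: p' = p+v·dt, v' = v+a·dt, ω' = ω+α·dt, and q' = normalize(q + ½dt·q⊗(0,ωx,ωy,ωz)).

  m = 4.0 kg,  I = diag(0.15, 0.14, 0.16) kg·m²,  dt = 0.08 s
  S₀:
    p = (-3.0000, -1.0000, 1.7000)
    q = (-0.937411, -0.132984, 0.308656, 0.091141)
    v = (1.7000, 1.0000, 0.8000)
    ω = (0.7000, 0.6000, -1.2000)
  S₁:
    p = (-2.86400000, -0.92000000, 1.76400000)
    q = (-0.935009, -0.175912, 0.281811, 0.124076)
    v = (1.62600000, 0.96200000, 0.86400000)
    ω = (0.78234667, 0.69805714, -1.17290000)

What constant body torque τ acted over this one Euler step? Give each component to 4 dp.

ω₁ − ω₀ = (0.08234667, 0.09805714, 0.02710000)
τ = I·(Δω/dt) + ω₀×(Iω₀) = (0.1400, 0.1800, 0.0500)

τ = (0.1400, 0.1800, 0.0500)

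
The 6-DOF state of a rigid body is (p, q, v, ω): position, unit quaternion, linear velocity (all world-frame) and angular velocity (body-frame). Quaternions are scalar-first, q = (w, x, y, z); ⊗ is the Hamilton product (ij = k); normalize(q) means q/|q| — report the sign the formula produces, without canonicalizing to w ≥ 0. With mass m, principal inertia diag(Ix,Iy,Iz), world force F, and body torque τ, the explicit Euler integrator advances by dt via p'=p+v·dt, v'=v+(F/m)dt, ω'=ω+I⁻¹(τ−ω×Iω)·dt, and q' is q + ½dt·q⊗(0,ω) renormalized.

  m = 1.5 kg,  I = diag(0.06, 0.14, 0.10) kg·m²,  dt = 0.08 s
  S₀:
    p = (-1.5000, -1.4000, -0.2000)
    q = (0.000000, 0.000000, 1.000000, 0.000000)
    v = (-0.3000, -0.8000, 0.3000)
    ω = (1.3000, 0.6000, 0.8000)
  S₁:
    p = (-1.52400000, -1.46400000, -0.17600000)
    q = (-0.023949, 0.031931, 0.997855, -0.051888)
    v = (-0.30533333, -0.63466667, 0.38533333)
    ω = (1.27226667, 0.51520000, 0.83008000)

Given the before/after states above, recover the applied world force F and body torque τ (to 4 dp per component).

velocity change Δv = (-0.00533333, 0.16533333, 0.08533333)
m·(v₁−v₀)/dt = (-0.1000, 3.1000, 1.6000)
ω₁ − ω₀ = (-0.02773333, -0.08480000, 0.03008000)
applied torque τ = (-0.0400, -0.1900, 0.1000)

F = (-0.1000, 3.1000, 1.6000)
τ = (-0.0400, -0.1900, 0.1000)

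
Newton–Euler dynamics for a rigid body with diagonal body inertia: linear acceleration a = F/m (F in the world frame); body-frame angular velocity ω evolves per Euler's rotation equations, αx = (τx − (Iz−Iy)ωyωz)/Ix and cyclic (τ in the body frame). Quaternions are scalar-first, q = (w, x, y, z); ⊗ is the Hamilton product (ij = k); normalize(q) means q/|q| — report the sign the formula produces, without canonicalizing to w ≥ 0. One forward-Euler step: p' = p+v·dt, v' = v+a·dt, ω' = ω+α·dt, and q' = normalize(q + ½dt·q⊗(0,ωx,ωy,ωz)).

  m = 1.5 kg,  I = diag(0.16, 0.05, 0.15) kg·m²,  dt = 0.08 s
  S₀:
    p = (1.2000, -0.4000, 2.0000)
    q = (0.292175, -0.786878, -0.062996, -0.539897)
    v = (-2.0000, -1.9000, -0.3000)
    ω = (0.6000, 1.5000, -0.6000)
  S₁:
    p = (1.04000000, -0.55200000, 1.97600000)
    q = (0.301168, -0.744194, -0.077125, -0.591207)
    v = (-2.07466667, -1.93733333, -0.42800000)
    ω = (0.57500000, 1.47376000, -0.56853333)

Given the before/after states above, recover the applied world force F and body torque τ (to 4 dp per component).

rate change Δω = (-0.02500000, -0.02624000, 0.03146667)
precession coupling = (-0.0900, -0.0036, -0.0990)
τ = I·(Δω/dt) + ω₀×(Iω₀) = (-0.1400, -0.0200, -0.0400)
Δv = v₁−v₀ = (-0.07466667, -0.03733333, -0.12800000)
applied force F = (-1.4000, -0.7000, -2.4000)

F = (-1.4000, -0.7000, -2.4000)
τ = (-0.1400, -0.0200, -0.0400)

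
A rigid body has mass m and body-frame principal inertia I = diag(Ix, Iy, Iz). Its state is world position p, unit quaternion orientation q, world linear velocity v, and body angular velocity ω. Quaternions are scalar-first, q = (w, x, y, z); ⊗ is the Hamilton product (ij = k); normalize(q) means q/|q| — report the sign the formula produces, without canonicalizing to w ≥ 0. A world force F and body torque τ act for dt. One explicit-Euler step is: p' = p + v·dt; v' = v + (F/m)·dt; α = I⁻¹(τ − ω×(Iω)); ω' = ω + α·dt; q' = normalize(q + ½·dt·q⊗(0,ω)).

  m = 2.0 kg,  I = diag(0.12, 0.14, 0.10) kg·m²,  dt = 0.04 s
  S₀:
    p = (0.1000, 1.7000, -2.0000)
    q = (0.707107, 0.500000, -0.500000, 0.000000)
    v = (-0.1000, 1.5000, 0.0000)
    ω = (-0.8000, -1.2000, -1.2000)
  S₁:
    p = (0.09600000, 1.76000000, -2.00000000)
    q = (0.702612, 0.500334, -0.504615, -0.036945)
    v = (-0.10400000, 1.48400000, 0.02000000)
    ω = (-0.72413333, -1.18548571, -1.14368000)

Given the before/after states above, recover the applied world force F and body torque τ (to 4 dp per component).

F = (-0.2000, -0.8000, 1.0000)
τ = (0.1700, 0.0700, 0.1600)

ω₁ − ω₀ = (0.07586667, 0.01451429, 0.05632000)
ω₀×(Iω₀) = (-0.0576, 0.0192, 0.0192)
I·α + gyro = (0.1700, 0.0700, 0.1600)
Δv = v₁−v₀ = (-0.00400000, -0.01600000, 0.02000000)
m·(v₁−v₀)/dt = (-0.2000, -0.8000, 1.0000)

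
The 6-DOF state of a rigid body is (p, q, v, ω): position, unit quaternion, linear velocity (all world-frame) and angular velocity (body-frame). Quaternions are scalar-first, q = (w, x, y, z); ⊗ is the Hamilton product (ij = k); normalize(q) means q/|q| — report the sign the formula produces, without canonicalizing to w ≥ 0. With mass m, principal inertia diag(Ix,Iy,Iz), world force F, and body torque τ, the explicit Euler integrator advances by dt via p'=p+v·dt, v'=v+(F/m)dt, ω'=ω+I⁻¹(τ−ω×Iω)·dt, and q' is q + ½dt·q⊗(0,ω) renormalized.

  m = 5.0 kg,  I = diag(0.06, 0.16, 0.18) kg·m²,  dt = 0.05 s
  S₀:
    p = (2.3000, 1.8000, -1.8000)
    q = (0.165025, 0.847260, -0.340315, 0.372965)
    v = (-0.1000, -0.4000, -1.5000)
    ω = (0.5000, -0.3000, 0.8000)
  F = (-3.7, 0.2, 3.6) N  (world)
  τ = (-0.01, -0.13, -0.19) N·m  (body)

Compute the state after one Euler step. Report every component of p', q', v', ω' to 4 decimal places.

a = (-0.7400, 0.0400, 0.7200)
p + v·dt = (2.2950, 1.7800, -1.8750)
new velocity v' = (-0.1370, -0.3980, -1.4640)
(τ − ω×Iω)/I = (-0.0867, -0.5125, -0.9722)
new body rate ω' = (0.4957, -0.3256, 0.7514)
2q̇ = q⊗(0,ω) = (-0.8240965, -0.0778500, -0.5408330, 0.0479995)
q + ½dt·q⊗(0,ω), renormalized = (0.1444, 0.8451, -0.3537, 0.3741)

p' = (2.2950, 1.7800, -1.8750)
q' = (0.1444, 0.8451, -0.3537, 0.3741)
v' = (-0.1370, -0.3980, -1.4640)
ω' = (0.4957, -0.3256, 0.7514)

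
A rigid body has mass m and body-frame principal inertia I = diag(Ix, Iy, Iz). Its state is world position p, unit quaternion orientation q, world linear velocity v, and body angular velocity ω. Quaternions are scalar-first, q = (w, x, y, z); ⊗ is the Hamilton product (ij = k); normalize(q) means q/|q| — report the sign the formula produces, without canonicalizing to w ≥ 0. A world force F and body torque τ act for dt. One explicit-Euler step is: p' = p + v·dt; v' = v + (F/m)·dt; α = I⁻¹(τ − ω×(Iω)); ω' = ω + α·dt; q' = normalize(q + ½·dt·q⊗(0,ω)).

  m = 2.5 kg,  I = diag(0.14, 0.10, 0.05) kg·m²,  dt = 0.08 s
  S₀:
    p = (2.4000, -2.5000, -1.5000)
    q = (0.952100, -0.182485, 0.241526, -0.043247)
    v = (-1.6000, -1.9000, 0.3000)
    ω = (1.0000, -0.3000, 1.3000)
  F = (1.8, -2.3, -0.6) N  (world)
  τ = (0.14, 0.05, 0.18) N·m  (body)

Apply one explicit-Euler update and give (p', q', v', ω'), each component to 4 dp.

p' = (2.2720, -2.6520, -1.4760)
q' = (0.9624, -0.1321, 0.2373, -0.0012)
v' = (-1.5424, -1.9736, 0.2808)
ω' = (1.0689, -0.3536, 1.5688)

p + v·dt = (2.2720, -2.6520, -1.4760)
new velocity v' = (-1.5424, -1.9736, 0.2808)
ω×(Iω) gyroscopic = (0.0195, 0.1170, 0.0120)
α = I⁻¹(τ − ω×Iω) = (0.8607, -0.6700, 3.3600)
ω' = ω + α·dt = (1.0689, -0.3536, 1.5688)
Hamilton product q⊗(0,ω) = (0.3111639, 1.2531097, -0.0916465, 1.0509495)
q' = normalize(q + ½dt·q⊗(0,ω)) = (0.9624, -0.1321, 0.2373, -0.0012)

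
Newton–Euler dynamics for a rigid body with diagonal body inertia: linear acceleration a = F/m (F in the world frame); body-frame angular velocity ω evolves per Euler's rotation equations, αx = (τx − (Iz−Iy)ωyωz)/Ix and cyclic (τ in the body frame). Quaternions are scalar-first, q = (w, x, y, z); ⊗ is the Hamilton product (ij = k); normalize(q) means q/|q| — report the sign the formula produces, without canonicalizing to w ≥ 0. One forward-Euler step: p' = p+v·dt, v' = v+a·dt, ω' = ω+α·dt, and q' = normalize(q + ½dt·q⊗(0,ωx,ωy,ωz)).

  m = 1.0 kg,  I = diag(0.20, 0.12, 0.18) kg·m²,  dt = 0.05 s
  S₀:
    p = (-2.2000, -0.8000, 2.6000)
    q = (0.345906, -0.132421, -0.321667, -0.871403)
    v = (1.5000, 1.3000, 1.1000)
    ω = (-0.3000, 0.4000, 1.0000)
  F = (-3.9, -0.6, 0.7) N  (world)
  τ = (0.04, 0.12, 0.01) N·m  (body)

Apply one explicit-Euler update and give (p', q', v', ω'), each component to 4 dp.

p' = (-2.1250, -0.7350, 2.6550)
q' = (0.3698, -0.1343, -0.3082, -0.8662)
v' = (1.3050, 1.2700, 1.1350)
ω' = (-0.2960, 0.4525, 1.0001)

a = (-3.9000, -0.6000, 0.7000)
new position p' = (-2.1250, -0.7350, 2.6550)
v + (F/m)dt = (1.3050, 1.2700, 1.1350)
gyro term ω×Iω = (0.0240, -0.0060, 0.0096)
α = I⁻¹(τ − ω×Iω) = (0.0800, 1.0500, 0.0022)
new body rate ω' = (-0.2960, 0.4525, 1.0001)
2q̇ = q⊗(0,ω) = (0.9603435, -0.0768776, 0.5322043, 0.1964375)
updated quaternion q' = (0.3698, -0.1343, -0.3082, -0.8662)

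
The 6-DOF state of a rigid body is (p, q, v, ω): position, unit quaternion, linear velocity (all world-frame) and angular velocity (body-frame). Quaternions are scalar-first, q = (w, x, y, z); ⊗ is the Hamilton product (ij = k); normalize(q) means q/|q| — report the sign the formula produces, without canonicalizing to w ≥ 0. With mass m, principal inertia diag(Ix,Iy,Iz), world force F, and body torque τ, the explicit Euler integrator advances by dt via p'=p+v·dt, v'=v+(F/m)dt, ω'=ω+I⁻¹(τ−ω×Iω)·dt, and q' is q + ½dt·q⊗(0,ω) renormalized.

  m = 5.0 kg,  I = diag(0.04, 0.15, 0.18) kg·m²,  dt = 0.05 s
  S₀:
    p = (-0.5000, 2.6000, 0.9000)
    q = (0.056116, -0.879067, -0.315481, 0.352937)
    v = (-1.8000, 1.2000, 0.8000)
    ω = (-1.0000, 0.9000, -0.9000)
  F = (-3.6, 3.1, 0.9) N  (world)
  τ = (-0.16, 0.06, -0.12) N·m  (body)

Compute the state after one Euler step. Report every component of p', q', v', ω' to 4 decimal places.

p' = (-0.5900, 2.6600, 0.9400)
q' = (0.0491, -0.8806, -0.3425, 0.3237)
v' = (-1.8360, 1.2310, 0.8090)
ω' = (-1.1696, 0.9620, -0.9058)

a = (-0.7200, 0.6200, 0.1800)
new position p' = (-0.5900, 2.6600, 0.9400)
v + (F/m)dt = (-1.8360, 1.2310, 0.8090)
angular accel α = (-3.3925, 1.2400, -0.1167)
ω' = ω + α·dt = (-1.1696, 0.9620, -0.9058)
Hamilton product q⊗(0,ω) = (-0.2774908, -0.0898264, -1.0935929, -1.1571457)
updated quaternion q' = (0.0491, -0.8806, -0.3425, 0.3237)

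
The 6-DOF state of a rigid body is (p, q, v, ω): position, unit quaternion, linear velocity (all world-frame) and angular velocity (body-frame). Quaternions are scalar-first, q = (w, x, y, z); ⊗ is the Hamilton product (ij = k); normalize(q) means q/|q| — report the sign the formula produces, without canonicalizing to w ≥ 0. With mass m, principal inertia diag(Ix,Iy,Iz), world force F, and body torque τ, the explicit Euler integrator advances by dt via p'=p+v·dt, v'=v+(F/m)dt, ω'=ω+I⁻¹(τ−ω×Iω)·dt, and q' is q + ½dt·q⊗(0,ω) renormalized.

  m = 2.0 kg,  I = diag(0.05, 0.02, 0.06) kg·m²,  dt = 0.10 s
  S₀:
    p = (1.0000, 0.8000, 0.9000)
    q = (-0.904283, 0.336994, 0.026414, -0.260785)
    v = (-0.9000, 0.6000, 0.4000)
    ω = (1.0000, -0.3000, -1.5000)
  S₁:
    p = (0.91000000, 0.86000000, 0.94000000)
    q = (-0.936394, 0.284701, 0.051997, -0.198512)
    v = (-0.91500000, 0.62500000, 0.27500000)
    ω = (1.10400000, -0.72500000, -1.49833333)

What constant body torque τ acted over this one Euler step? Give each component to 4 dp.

ω₁ − ω₀ = (0.10400000, -0.42500000, 0.00166667)
precession coupling = (0.0180, 0.0150, 0.0090)
applied torque τ = (0.0700, -0.0700, 0.0100)

τ = (0.0700, -0.0700, 0.0100)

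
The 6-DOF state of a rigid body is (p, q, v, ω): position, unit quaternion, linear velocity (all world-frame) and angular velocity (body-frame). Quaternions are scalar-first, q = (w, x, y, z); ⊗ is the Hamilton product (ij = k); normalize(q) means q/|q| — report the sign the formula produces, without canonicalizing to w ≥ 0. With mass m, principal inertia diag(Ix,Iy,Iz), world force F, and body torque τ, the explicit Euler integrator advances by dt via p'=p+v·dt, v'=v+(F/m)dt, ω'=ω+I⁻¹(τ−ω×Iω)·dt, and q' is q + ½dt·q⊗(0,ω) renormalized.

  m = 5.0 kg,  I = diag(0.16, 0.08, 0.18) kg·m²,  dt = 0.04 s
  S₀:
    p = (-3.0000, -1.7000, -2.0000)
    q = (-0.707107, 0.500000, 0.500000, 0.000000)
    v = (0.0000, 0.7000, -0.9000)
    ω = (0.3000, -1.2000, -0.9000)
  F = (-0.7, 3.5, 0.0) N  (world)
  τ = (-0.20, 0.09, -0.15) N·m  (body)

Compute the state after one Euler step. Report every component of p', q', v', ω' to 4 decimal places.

p' = (-3.0000, -1.6720, -2.0360)
q' = (-0.6978, 0.4865, 0.5257, -0.0023)
v' = (-0.0056, 0.7280, -0.9000)
ω' = (0.2230, -1.1577, -0.9397)

linear accel F/m = (-0.1400, 0.7000, 0.0000)
p + v·dt = (-3.0000, -1.6720, -2.0360)
v' = v + a·dt = (-0.0056, 0.7280, -0.9000)
precession coupling ω×(Iω) = (0.1080, 0.0054, 0.0288)
α = I⁻¹(τ − ω×Iω) = (-1.9250, 1.0575, -0.9933)
new body rate ω' = (0.2230, -1.1577, -0.9397)
q⊗(0,ω) = (0.4500000, -0.6621321, 1.2985284, -0.1136037)
updated quaternion q' = (-0.6978, 0.4865, 0.5257, -0.0023)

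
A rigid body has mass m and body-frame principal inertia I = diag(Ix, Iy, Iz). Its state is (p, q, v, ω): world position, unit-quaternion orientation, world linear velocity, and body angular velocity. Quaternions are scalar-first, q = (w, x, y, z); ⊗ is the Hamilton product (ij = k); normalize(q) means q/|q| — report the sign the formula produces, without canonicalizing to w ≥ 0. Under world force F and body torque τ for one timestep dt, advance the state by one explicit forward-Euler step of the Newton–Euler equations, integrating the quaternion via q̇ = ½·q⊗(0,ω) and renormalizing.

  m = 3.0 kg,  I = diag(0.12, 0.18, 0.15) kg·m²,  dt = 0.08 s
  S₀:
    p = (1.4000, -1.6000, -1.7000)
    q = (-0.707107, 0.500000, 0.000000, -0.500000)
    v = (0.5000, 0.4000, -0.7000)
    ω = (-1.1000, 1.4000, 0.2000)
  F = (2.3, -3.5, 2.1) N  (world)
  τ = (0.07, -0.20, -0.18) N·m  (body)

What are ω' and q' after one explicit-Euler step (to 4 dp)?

ω' = (-1.0477, 1.3082, 0.1533)
q' = (-0.6794, 0.5577, -0.0215, -0.4764)

ω×(Iω) gyroscopic = (-0.0084, 0.0066, -0.0924)
α = I⁻¹(τ − ω×Iω) = (0.6533, -1.1478, -0.5840)
ω + α·dt = (-1.0477, 1.3082, 0.1533)
q⊗(0,ω) = (0.6500000, 1.4778177, -0.5399498, 0.5585786)
q + ½dt·q⊗(0,ω), renormalized = (-0.6794, 0.5577, -0.0215, -0.4764)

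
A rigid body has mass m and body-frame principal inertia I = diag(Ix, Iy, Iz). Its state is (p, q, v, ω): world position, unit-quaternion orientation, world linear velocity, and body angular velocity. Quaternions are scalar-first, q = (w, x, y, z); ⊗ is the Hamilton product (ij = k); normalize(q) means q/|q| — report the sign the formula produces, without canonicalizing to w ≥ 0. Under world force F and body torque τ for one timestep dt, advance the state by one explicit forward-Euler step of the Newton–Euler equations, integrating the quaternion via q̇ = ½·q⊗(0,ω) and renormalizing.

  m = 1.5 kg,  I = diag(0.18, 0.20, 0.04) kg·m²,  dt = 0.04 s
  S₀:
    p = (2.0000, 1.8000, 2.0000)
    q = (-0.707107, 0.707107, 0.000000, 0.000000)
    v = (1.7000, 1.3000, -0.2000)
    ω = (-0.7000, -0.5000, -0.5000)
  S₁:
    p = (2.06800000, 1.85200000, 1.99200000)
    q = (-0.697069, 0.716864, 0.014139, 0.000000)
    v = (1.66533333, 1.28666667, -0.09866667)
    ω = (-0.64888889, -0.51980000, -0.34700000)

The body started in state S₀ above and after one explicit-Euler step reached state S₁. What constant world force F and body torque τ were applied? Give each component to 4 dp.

Δω = ω₁−ω₀ = (0.05111111, -0.01980000, 0.15300000)
gyro term ω₀×Iω₀ = (-0.0400, 0.0490, 0.0070)
I·α + gyro = (0.1900, -0.0500, 0.1600)
Δv = v₁−v₀ = (-0.03466667, -0.01333333, 0.10133333)
m·(v₁−v₀)/dt = (-1.3000, -0.5000, 3.8000)

F = (-1.3000, -0.5000, 3.8000)
τ = (0.1900, -0.0500, 0.1600)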